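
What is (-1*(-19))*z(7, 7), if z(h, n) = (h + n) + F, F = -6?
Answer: 152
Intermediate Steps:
z(h, n) = -6 + h + n (z(h, n) = (h + n) - 6 = -6 + h + n)
(-1*(-19))*z(7, 7) = (-1*(-19))*(-6 + 7 + 7) = 19*8 = 152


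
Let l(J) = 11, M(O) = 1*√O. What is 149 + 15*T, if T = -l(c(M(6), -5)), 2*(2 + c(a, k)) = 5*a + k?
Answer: -16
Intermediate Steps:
M(O) = √O
c(a, k) = -2 + k/2 + 5*a/2 (c(a, k) = -2 + (5*a + k)/2 = -2 + (k + 5*a)/2 = -2 + (k/2 + 5*a/2) = -2 + k/2 + 5*a/2)
T = -11 (T = -1*11 = -11)
149 + 15*T = 149 + 15*(-11) = 149 - 165 = -16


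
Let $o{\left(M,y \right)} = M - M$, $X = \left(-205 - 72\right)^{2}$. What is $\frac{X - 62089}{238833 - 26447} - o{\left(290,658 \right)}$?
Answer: $\frac{7320}{106193} \approx 0.068931$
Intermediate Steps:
$X = 76729$ ($X = \left(-277\right)^{2} = 76729$)
$o{\left(M,y \right)} = 0$
$\frac{X - 62089}{238833 - 26447} - o{\left(290,658 \right)} = \frac{76729 - 62089}{238833 - 26447} - 0 = \frac{14640}{212386} + 0 = 14640 \cdot \frac{1}{212386} + 0 = \frac{7320}{106193} + 0 = \frac{7320}{106193}$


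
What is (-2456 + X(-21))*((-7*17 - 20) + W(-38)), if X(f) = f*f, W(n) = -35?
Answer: 350610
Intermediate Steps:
X(f) = f**2
(-2456 + X(-21))*((-7*17 - 20) + W(-38)) = (-2456 + (-21)**2)*((-7*17 - 20) - 35) = (-2456 + 441)*((-119 - 20) - 35) = -2015*(-139 - 35) = -2015*(-174) = 350610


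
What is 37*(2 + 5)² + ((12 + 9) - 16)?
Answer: 1818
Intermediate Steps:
37*(2 + 5)² + ((12 + 9) - 16) = 37*7² + (21 - 16) = 37*49 + 5 = 1813 + 5 = 1818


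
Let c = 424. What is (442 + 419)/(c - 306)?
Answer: 861/118 ≈ 7.2966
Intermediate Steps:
(442 + 419)/(c - 306) = (442 + 419)/(424 - 306) = 861/118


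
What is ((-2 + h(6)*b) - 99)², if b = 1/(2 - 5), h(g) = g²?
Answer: 12769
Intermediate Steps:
b = -⅓ (b = 1/(-3) = -⅓ ≈ -0.33333)
((-2 + h(6)*b) - 99)² = ((-2 + 6²*(-⅓)) - 99)² = ((-2 + 36*(-⅓)) - 99)² = ((-2 - 12) - 99)² = (-14 - 99)² = (-113)² = 12769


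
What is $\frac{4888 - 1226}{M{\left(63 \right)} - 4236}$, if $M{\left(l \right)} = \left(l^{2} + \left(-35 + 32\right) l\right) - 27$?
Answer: $- \frac{3662}{483} \approx -7.5818$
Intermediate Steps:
$M{\left(l \right)} = -27 + l^{2} - 3 l$ ($M{\left(l \right)} = \left(l^{2} - 3 l\right) - 27 = -27 + l^{2} - 3 l$)
$\frac{4888 - 1226}{M{\left(63 \right)} - 4236} = \frac{4888 - 1226}{\left(-27 + 63^{2} - 189\right) - 4236} = \frac{3662}{\left(-27 + 3969 - 189\right) - 4236} = \frac{3662}{3753 - 4236} = \frac{3662}{-483} = 3662 \left(- \frac{1}{483}\right) = - \frac{3662}{483}$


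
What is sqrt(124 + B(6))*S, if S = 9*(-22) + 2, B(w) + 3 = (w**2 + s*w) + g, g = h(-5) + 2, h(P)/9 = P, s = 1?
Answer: -392*sqrt(30) ≈ -2147.1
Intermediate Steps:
h(P) = 9*P
g = -43 (g = 9*(-5) + 2 = -45 + 2 = -43)
B(w) = -46 + w + w**2 (B(w) = -3 + ((w**2 + 1*w) - 43) = -3 + ((w**2 + w) - 43) = -3 + ((w + w**2) - 43) = -3 + (-43 + w + w**2) = -46 + w + w**2)
S = -196 (S = -198 + 2 = -196)
sqrt(124 + B(6))*S = sqrt(124 + (-46 + 6 + 6**2))*(-196) = sqrt(124 + (-46 + 6 + 36))*(-196) = sqrt(124 - 4)*(-196) = sqrt(120)*(-196) = (2*sqrt(30))*(-196) = -392*sqrt(30)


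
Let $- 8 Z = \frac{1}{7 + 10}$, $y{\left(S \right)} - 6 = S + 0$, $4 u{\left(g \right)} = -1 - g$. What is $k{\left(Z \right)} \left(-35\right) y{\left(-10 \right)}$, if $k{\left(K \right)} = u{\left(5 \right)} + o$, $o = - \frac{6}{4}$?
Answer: $-420$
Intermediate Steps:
$u{\left(g \right)} = - \frac{1}{4} - \frac{g}{4}$ ($u{\left(g \right)} = \frac{-1 - g}{4} = - \frac{1}{4} - \frac{g}{4}$)
$y{\left(S \right)} = 6 + S$ ($y{\left(S \right)} = 6 + \left(S + 0\right) = 6 + S$)
$Z = - \frac{1}{136}$ ($Z = - \frac{1}{8 \left(7 + 10\right)} = - \frac{1}{8 \cdot 17} = \left(- \frac{1}{8}\right) \frac{1}{17} = - \frac{1}{136} \approx -0.0073529$)
$o = - \frac{3}{2}$ ($o = \left(-6\right) \frac{1}{4} = - \frac{3}{2} \approx -1.5$)
$k{\left(K \right)} = -3$ ($k{\left(K \right)} = \left(- \frac{1}{4} - \frac{5}{4}\right) - \frac{3}{2} = - \frac{3}{2} - \frac{3}{2} = -3$)
$k{\left(Z \right)} \left(-35\right) y{\left(-10 \right)} = \left(-3\right) \left(-35\right) \left(6 - 10\right) = 105 \left(-4\right) = -420$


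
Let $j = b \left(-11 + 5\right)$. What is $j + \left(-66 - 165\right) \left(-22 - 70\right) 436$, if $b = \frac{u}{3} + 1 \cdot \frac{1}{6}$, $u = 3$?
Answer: $9265865$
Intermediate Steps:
$b = \frac{7}{6}$ ($b = \frac{3}{3} + 1 \cdot \frac{1}{6} = 3 \cdot \frac{1}{3} + 1 \cdot \frac{1}{6} = 1 + \frac{1}{6} = \frac{7}{6} \approx 1.1667$)
$j = -7$ ($j = \frac{7 \left(-11 + 5\right)}{6} = \frac{7}{6} \left(-6\right) = -7$)
$j + \left(-66 - 165\right) \left(-22 - 70\right) 436 = -7 + \left(-66 - 165\right) \left(-22 - 70\right) 436 = -7 + \left(-231\right) \left(-92\right) 436 = -7 + 21252 \cdot 436 = -7 + 9265872 = 9265865$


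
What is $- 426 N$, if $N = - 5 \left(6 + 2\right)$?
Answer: $17040$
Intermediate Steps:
$N = -40$ ($N = \left(-5\right) 8 = -40$)
$- 426 N = \left(-426\right) \left(-40\right) = 17040$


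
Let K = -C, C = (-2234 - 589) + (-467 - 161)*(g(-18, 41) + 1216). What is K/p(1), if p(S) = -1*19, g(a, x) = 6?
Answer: -770239/19 ≈ -40539.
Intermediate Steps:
p(S) = -19
C = -770239 (C = (-2234 - 589) + (-467 - 161)*(6 + 1216) = -2823 - 628*1222 = -2823 - 767416 = -770239)
K = 770239 (K = -1*(-770239) = 770239)
K/p(1) = 770239/(-19) = 770239*(-1/19) = -770239/19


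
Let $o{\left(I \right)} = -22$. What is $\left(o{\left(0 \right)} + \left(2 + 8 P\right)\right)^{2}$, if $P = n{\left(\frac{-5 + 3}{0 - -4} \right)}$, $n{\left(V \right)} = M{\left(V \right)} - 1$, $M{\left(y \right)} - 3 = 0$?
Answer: $16$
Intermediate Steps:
$M{\left(y \right)} = 3$ ($M{\left(y \right)} = 3 + 0 = 3$)
$n{\left(V \right)} = 2$ ($n{\left(V \right)} = 3 - 1 = 2$)
$P = 2$
$\left(o{\left(0 \right)} + \left(2 + 8 P\right)\right)^{2} = \left(-22 + \left(2 + 8 \cdot 2\right)\right)^{2} = \left(-22 + \left(2 + 16\right)\right)^{2} = \left(-22 + 18\right)^{2} = \left(-4\right)^{2} = 16$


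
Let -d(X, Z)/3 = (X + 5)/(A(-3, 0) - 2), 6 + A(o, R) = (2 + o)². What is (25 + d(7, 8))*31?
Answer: 6541/7 ≈ 934.43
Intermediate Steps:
A(o, R) = -6 + (2 + o)²
d(X, Z) = 15/7 + 3*X/7 (d(X, Z) = -3*(X + 5)/((-6 + (2 - 3)²) - 2) = -3*(5 + X)/((-6 + (-1)²) - 2) = -3*(5 + X)/((-6 + 1) - 2) = -3*(5 + X)/(-5 - 2) = -3*(5 + X)/(-7) = -3*(5 + X)*(-1)/7 = -3*(-5/7 - X/7) = 15/7 + 3*X/7)
(25 + d(7, 8))*31 = (25 + (15/7 + (3/7)*7))*31 = (25 + (15/7 + 3))*31 = (25 + 36/7)*31 = (211/7)*31 = 6541/7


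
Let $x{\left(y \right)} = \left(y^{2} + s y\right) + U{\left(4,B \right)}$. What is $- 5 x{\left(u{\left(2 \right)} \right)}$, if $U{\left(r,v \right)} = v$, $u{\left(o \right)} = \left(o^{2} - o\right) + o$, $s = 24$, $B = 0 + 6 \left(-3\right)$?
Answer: $-470$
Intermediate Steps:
$B = -18$ ($B = 0 - 18 = -18$)
$u{\left(o \right)} = o^{2}$
$x{\left(y \right)} = -18 + y^{2} + 24 y$ ($x{\left(y \right)} = \left(y^{2} + 24 y\right) - 18 = -18 + y^{2} + 24 y$)
$- 5 x{\left(u{\left(2 \right)} \right)} = - 5 \left(-18 + \left(2^{2}\right)^{2} + 24 \cdot 2^{2}\right) = - 5 \left(-18 + 4^{2} + 24 \cdot 4\right) = - 5 \left(-18 + 16 + 96\right) = \left(-5\right) 94 = -470$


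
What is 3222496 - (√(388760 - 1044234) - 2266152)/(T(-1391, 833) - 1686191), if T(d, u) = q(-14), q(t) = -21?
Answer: 1358452289750/421553 + I*√655474/1686212 ≈ 3.2225e+6 + 0.00048014*I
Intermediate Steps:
T(d, u) = -21
3222496 - (√(388760 - 1044234) - 2266152)/(T(-1391, 833) - 1686191) = 3222496 - (√(388760 - 1044234) - 2266152)/(-21 - 1686191) = 3222496 - (√(-655474) - 2266152)/(-1686212) = 3222496 - (I*√655474 - 2266152)*(-1)/1686212 = 3222496 - (-2266152 + I*√655474)*(-1)/1686212 = 3222496 - (566538/421553 - I*√655474/1686212) = 3222496 + (-566538/421553 + I*√655474/1686212) = 1358452289750/421553 + I*√655474/1686212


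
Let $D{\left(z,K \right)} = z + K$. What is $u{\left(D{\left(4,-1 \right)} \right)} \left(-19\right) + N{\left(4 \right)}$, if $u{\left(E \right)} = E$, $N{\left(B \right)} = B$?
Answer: $-53$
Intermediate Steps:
$D{\left(z,K \right)} = K + z$
$u{\left(D{\left(4,-1 \right)} \right)} \left(-19\right) + N{\left(4 \right)} = \left(-1 + 4\right) \left(-19\right) + 4 = 3 \left(-19\right) + 4 = -57 + 4 = -53$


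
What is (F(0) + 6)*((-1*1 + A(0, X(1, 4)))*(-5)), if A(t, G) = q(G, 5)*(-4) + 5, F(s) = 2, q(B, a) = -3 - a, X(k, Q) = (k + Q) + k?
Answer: -1440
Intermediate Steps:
X(k, Q) = Q + 2*k (X(k, Q) = (Q + k) + k = Q + 2*k)
A(t, G) = 37 (A(t, G) = (-3 - 1*5)*(-4) + 5 = (-3 - 5)*(-4) + 5 = -8*(-4) + 5 = 32 + 5 = 37)
(F(0) + 6)*((-1*1 + A(0, X(1, 4)))*(-5)) = (2 + 6)*((-1*1 + 37)*(-5)) = 8*((-1 + 37)*(-5)) = 8*(36*(-5)) = 8*(-180) = -1440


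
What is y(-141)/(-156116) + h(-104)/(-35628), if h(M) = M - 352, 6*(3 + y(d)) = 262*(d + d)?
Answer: 42501581/463508404 ≈ 0.091695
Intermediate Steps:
y(d) = -3 + 262*d/3 (y(d) = -3 + (262*(d + d))/6 = -3 + (262*(2*d))/6 = -3 + (524*d)/6 = -3 + 262*d/3)
h(M) = -352 + M
y(-141)/(-156116) + h(-104)/(-35628) = (-3 + (262/3)*(-141))/(-156116) + (-352 - 104)/(-35628) = (-3 - 12314)*(-1/156116) - 456*(-1/35628) = -12317*(-1/156116) + 38/2969 = 12317/156116 + 38/2969 = 42501581/463508404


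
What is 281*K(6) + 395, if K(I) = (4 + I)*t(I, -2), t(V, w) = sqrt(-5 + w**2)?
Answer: 395 + 2810*I ≈ 395.0 + 2810.0*I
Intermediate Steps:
K(I) = I*(4 + I) (K(I) = (4 + I)*sqrt(-5 + (-2)**2) = (4 + I)*sqrt(-5 + 4) = (4 + I)*sqrt(-1) = (4 + I)*I = I*(4 + I))
281*K(6) + 395 = 281*(I*(4 + 6)) + 395 = 281*(I*10) + 395 = 281*(10*I) + 395 = 2810*I + 395 = 395 + 2810*I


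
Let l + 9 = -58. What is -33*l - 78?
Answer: 2133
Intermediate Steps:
l = -67 (l = -9 - 58 = -67)
-33*l - 78 = -33*(-67) - 78 = 2211 - 78 = 2133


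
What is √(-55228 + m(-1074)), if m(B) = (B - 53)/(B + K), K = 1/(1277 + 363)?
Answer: 2*I*√42833823098492837/1761359 ≈ 235.0*I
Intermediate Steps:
K = 1/1640 ≈ 0.00060976
m(B) = (-53 + B)/(1/1640 + B) (m(B) = (B - 53)/(B + 1/1640) = (-53 + B)/(1/1640 + B))
√(-55228 + m(-1074)) = √(-55228 + 1640*(-53 - 1074)/(1 + 1640*(-1074))) = √(-55228 + 1640*(-1127)/(1 - 1761360)) = √(-55228 + 1640*(-1127)/(-1761359)) = √(-55228 + 1640*(-1/1761359)*(-1127)) = √(-55228 + 1848280/1761359) = √(-97274486572/1761359) = 2*I*√42833823098492837/1761359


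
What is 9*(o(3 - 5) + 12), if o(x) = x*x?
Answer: 144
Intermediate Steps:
o(x) = x²
9*(o(3 - 5) + 12) = 9*((3 - 5)² + 12) = 9*((-2)² + 12) = 9*(4 + 12) = 9*16 = 144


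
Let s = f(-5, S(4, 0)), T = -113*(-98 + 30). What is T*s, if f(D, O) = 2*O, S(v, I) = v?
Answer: 61472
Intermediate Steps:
T = 7684 (T = -113*(-68) = 7684)
s = 8 (s = 2*4 = 8)
T*s = 7684*8 = 61472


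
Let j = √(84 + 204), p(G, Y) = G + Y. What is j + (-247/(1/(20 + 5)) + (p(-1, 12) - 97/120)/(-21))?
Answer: -15562223/2520 + 12*√2 ≈ -6158.5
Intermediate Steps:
j = 12*√2 (j = √288 = 12*√2 ≈ 16.971)
j + (-247/(1/(20 + 5)) + (p(-1, 12) - 97/120)/(-21)) = 12*√2 + (-247/(1/(20 + 5)) + ((-1 + 12) - 97/120)/(-21)) = 12*√2 + (-247/(1/25) + (11 - 97*1/120)*(-1/21)) = 12*√2 + (-247/1/25 + (11 - 97/120)*(-1/21)) = 12*√2 + (-247*25 + (1223/120)*(-1/21)) = 12*√2 + (-6175 - 1223/2520) = 12*√2 - 15562223/2520 = -15562223/2520 + 12*√2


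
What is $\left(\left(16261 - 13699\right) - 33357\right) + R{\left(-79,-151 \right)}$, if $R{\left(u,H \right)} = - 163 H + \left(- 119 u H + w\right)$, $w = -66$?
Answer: $-1425799$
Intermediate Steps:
$R{\left(u,H \right)} = -66 - 163 H - 119 H u$ ($R{\left(u,H \right)} = - 163 H + \left(- 119 u H - 66\right) = - 163 H - \left(66 + 119 H u\right) = -66 - 163 H - 119 H u$)
$\left(\left(16261 - 13699\right) - 33357\right) + R{\left(-79,-151 \right)} = \left(\left(16261 - 13699\right) - 33357\right) - \left(-24547 + 1419551\right) = \left(\left(16261 - 13699\right) - 33357\right) - 1395004 = \left(2562 - 33357\right) - 1395004 = -30795 - 1395004 = -1425799$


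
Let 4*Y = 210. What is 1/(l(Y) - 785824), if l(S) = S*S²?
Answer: -8/5128967 ≈ -1.5598e-6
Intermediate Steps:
Y = 105/2 (Y = (¼)*210 = 105/2 ≈ 52.500)
l(S) = S³
1/(l(Y) - 785824) = 1/((105/2)³ - 785824) = 1/(1157625/8 - 785824) = 1/(-5128967/8) = -8/5128967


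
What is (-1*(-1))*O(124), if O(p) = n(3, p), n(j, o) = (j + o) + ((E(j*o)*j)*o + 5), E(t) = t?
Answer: 138516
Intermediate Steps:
n(j, o) = 5 + j + o + j**2*o**2 (n(j, o) = (j + o) + (((j*o)*j)*o + 5) = (j + o) + ((o*j**2)*o + 5) = (j + o) + (j**2*o**2 + 5) = (j + o) + (5 + j**2*o**2) = 5 + j + o + j**2*o**2)
O(p) = 8 + p + 9*p**2 (O(p) = 5 + 3 + p + 3**2*p**2 = 5 + 3 + p + 9*p**2 = 8 + p + 9*p**2)
(-1*(-1))*O(124) = (-1*(-1))*(8 + 124 + 9*124**2) = 1*(8 + 124 + 9*15376) = 1*(8 + 124 + 138384) = 1*138516 = 138516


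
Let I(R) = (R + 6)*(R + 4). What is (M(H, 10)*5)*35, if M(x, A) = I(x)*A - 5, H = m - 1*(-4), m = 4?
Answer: 293125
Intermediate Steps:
H = 8 (H = 4 - 1*(-4) = 4 + 4 = 8)
I(R) = (4 + R)*(6 + R) (I(R) = (6 + R)*(4 + R) = (4 + R)*(6 + R))
M(x, A) = -5 + A*(24 + x**2 + 10*x) (M(x, A) = (24 + x**2 + 10*x)*A - 5 = A*(24 + x**2 + 10*x) - 5 = -5 + A*(24 + x**2 + 10*x))
(M(H, 10)*5)*35 = ((-5 + 10*(24 + 8**2 + 10*8))*5)*35 = ((-5 + 10*(24 + 64 + 80))*5)*35 = ((-5 + 10*168)*5)*35 = ((-5 + 1680)*5)*35 = (1675*5)*35 = 8375*35 = 293125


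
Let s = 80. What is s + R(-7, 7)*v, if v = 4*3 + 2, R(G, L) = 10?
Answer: 220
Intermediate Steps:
v = 14 (v = 12 + 2 = 14)
s + R(-7, 7)*v = 80 + 10*14 = 80 + 140 = 220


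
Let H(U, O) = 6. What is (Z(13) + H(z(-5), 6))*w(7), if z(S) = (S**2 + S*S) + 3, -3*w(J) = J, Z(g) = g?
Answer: -133/3 ≈ -44.333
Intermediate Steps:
w(J) = -J/3
z(S) = 3 + 2*S**2 (z(S) = (S**2 + S**2) + 3 = 2*S**2 + 3 = 3 + 2*S**2)
(Z(13) + H(z(-5), 6))*w(7) = (13 + 6)*(-1/3*7) = 19*(-7/3) = -133/3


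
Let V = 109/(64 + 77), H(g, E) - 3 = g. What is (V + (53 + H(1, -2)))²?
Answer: 66357316/19881 ≈ 3337.7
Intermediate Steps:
H(g, E) = 3 + g
V = 109/141 ≈ 0.77305
(V + (53 + H(1, -2)))² = (109/141 + (53 + (3 + 1)))² = (109/141 + (53 + 4))² = (109/141 + 57)² = (8146/141)² = 66357316/19881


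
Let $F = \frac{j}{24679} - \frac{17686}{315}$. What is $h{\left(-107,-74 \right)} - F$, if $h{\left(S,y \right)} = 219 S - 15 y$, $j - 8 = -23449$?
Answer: $- \frac{173092578146}{7773885} \approx -22266.0$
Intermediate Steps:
$j = -23441$ ($j = 8 - 23449 = -23441$)
$h{\left(S,y \right)} = - 15 y + 219 S$
$F = - \frac{443856709}{7773885}$ ($F = - \frac{23441}{24679} - \frac{17686}{315} = - \frac{443856709}{7773885} \approx -57.096$)
$h{\left(-107,-74 \right)} - F = \left(\left(-15\right) \left(-74\right) + 219 \left(-107\right)\right) - - \frac{443856709}{7773885} = \left(1110 - 23433\right) + \frac{443856709}{7773885} = -22323 + \frac{443856709}{7773885} = - \frac{173092578146}{7773885}$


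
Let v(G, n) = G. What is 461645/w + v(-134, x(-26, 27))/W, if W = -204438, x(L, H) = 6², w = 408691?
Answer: 47216272552/41775985329 ≈ 1.1302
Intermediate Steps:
x(L, H) = 36
461645/w + v(-134, x(-26, 27))/W = 461645/408691 - 134/(-204438) = 461645*(1/408691) - 134*(-1/204438) = 461645/408691 + 67/102219 = 47216272552/41775985329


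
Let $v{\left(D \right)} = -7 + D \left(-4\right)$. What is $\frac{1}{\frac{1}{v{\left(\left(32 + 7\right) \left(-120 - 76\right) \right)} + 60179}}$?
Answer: $90748$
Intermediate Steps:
$v{\left(D \right)} = -7 - 4 D$
$\frac{1}{\frac{1}{v{\left(\left(32 + 7\right) \left(-120 - 76\right) \right)} + 60179}} = \frac{1}{\frac{1}{\left(-7 - 4 \left(32 + 7\right) \left(-120 - 76\right)\right) + 60179}} = \frac{1}{\frac{1}{\left(-7 - 4 \cdot 39 \left(-196\right)\right) + 60179}} = \frac{1}{\frac{1}{\left(-7 - -30576\right) + 60179}} = \frac{1}{\frac{1}{\left(-7 + 30576\right) + 60179}} = \frac{1}{\frac{1}{30569 + 60179}} = \frac{1}{\frac{1}{90748}} = 90748$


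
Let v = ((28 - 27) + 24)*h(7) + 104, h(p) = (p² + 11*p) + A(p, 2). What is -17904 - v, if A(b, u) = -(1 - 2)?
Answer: -21183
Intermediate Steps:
A(b, u) = 1 (A(b, u) = -1*(-1) = 1)
h(p) = 1 + p² + 11*p (h(p) = (p² + 11*p) + 1 = 1 + p² + 11*p)
v = 3279 (v = ((28 - 27) + 24)*(1 + 7² + 11*7) + 104 = (1 + 24)*(1 + 49 + 77) + 104 = 25*127 + 104 = 3175 + 104 = 3279)
-17904 - v = -17904 - 1*3279 = -17904 - 3279 = -21183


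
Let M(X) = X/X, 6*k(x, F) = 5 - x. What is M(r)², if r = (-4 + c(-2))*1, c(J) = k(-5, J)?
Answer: 1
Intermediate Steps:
k(x, F) = ⅚ - x/6 (k(x, F) = (5 - x)/6 = ⅚ - x/6)
c(J) = 5/3 (c(J) = ⅚ - ⅙*(-5) = ⅚ + ⅚ = 5/3)
r = -7/3 (r = (-4 + 5/3)*1 = -7/3*1 = -7/3 ≈ -2.3333)
M(X) = 1
M(r)² = 1² = 1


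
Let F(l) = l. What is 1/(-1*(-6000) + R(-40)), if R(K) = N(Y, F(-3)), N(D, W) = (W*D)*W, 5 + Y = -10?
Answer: 1/5865 ≈ 0.00017050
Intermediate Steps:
Y = -15 (Y = -5 - 10 = -15)
N(D, W) = D*W² (N(D, W) = (D*W)*W = D*W²)
R(K) = -135 (R(K) = -15*(-3)² = -15*9 = -135)
1/(-1*(-6000) + R(-40)) = 1/(-1*(-6000) - 135) = 1/(6000 - 135) = 1/5865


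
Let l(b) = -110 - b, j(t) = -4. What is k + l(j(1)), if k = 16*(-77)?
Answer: -1338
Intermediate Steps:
k = -1232
k + l(j(1)) = -1232 + (-110 - 1*(-4)) = -1232 + (-110 + 4) = -1232 - 106 = -1338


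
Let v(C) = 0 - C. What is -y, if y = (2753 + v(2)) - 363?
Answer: -2388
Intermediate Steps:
v(C) = -C
y = 2388 (y = (2753 - 1*2) - 363 = (2753 - 2) - 363 = 2751 - 363 = 2388)
-y = -1*2388 = -2388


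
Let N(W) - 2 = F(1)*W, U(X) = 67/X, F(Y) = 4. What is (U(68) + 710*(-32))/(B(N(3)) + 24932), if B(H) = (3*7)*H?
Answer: -1544893/1715368 ≈ -0.90062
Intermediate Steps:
N(W) = 2 + 4*W
B(H) = 21*H
(U(68) + 710*(-32))/(B(N(3)) + 24932) = (67/68 + 710*(-32))/(21*(2 + 4*3) + 24932) = (67*(1/68) - 22720)/(21*(2 + 12) + 24932) = (67/68 - 22720)/(21*14 + 24932) = -1544893/(68*(294 + 24932)) = -1544893/68/25226 = -1544893/68*1/25226 = -1544893/1715368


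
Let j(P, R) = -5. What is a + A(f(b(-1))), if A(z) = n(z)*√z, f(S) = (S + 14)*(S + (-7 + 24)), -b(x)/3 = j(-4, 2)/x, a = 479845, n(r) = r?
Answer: 479845 - 2*I*√2 ≈ 4.7985e+5 - 2.8284*I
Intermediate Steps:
b(x) = 15/x (b(x) = -(-15)/x = 15/x)
f(S) = (14 + S)*(17 + S) (f(S) = (14 + S)*(S + 17) = (14 + S)*(17 + S))
A(z) = z^(3/2) (A(z) = z*√z = z^(3/2))
a + A(f(b(-1))) = 479845 + (238 + (15/(-1))² + 31*(15/(-1)))^(3/2) = 479845 + (238 + (15*(-1))² + 31*(15*(-1)))^(3/2) = 479845 + (238 + (-15)² + 31*(-15))^(3/2) = 479845 + (238 + 225 - 465)^(3/2) = 479845 + (-2)^(3/2) = 479845 - 2*I*√2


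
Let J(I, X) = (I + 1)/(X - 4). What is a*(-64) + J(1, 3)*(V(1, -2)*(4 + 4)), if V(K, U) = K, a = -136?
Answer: 8688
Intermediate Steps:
J(I, X) = (1 + I)/(-4 + X)
a*(-64) + J(1, 3)*(V(1, -2)*(4 + 4)) = -136*(-64) + ((1 + 1)/(-4 + 3))*(1*(4 + 4)) = 8704 + (2/(-1))*(1*8) = 8704 - 1*2*8 = 8704 - 2*8 = 8704 - 16 = 8688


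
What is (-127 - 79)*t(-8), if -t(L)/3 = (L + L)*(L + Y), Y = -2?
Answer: 98880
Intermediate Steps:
t(L) = -6*L*(-2 + L) (t(L) = -3*(L + L)*(L - 2) = -3*2*L*(-2 + L) = -6*L*(-2 + L))
(-127 - 79)*t(-8) = (-127 - 79)*(6*(-8)*(2 - 1*(-8))) = -1236*(-8)*(2 + 8) = -1236*(-8)*10 = -206*(-480) = 98880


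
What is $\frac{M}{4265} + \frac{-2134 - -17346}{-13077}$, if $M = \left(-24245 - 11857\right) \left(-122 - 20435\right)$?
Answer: $\frac{9705015161498}{55773405} \approx 1.7401 \cdot 10^{5}$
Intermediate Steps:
$M = 742148814$ ($M = \left(-36102\right) \left(-20557\right) = 742148814$)
$\frac{M}{4265} + \frac{-2134 - -17346}{-13077} = \frac{742148814}{4265} + \frac{-2134 - -17346}{-13077} = 742148814 \cdot \frac{1}{4265} + \left(-2134 + 17346\right) \left(- \frac{1}{13077}\right) = \frac{742148814}{4265} + 15212 \left(- \frac{1}{13077}\right) = \frac{742148814}{4265} - \frac{15212}{13077} = \frac{9705015161498}{55773405}$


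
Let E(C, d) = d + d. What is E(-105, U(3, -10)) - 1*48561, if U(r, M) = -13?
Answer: -48587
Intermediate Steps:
E(C, d) = 2*d
E(-105, U(3, -10)) - 1*48561 = 2*(-13) - 1*48561 = -26 - 48561 = -48587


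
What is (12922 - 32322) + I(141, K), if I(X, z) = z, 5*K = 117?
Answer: -96883/5 ≈ -19377.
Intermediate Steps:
K = 117/5 (K = (⅕)*117 = 117/5 ≈ 23.400)
(12922 - 32322) + I(141, K) = (12922 - 32322) + 117/5 = -19400 + 117/5 = -96883/5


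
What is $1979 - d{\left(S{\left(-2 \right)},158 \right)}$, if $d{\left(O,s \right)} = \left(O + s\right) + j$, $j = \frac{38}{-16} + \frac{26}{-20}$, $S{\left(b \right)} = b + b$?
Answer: $\frac{73147}{40} \approx 1828.7$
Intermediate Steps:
$S{\left(b \right)} = 2 b$
$j = - \frac{147}{40}$ ($j = 38 \left(- \frac{1}{16}\right) + 26 \left(- \frac{1}{20}\right) = - \frac{19}{8} - \frac{13}{10} = - \frac{147}{40} \approx -3.675$)
$d{\left(O,s \right)} = - \frac{147}{40} + O + s$ ($d{\left(O,s \right)} = \left(O + s\right) - \frac{147}{40} = - \frac{147}{40} + O + s$)
$1979 - d{\left(S{\left(-2 \right)},158 \right)} = 1979 - \left(- \frac{147}{40} + 2 \left(-2\right) + 158\right) = 1979 - \left(- \frac{147}{40} - 4 + 158\right) = 1979 - \frac{6013}{40} = \frac{73147}{40}$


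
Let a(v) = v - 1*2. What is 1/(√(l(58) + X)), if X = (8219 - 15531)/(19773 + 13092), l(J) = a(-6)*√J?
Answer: -I*√65730/(4*√(914 + 32865*√58)) ≈ -0.12788*I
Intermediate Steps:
a(v) = -2 + v (a(v) = v - 2 = -2 + v)
l(J) = -8*√J (l(J) = (-2 - 6)*√J = -8*√J)
X = -7312/32865 ≈ -0.22249
1/(√(l(58) + X)) = 1/(√(-8*√58 - 7312/32865)) = 1/(√(-7312/32865 - 8*√58)) = (-7312/32865 - 8*√58)^(-½)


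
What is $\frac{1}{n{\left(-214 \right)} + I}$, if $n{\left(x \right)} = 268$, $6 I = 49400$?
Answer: $\frac{3}{25504} \approx 0.00011763$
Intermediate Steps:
$I = \frac{24700}{3}$ ($I = \frac{1}{6} \cdot 49400 = \frac{24700}{3} \approx 8233.3$)
$\frac{1}{n{\left(-214 \right)} + I} = \frac{1}{268 + \frac{24700}{3}} = \frac{1}{\frac{25504}{3}} = \frac{3}{25504}$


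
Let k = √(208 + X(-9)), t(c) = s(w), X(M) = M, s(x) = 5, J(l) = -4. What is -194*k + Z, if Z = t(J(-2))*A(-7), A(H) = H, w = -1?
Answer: -35 - 194*√199 ≈ -2771.7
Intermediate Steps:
t(c) = 5
k = √199 (k = √(208 - 9) = √199 ≈ 14.107)
Z = -35 (Z = 5*(-7) = -35)
-194*k + Z = -194*√199 - 35 = -35 - 194*√199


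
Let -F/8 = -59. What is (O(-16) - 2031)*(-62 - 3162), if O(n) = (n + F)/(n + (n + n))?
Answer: 6578572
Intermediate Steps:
F = 472 (F = -8*(-59) = 472)
O(n) = (472 + n)/(3*n) (O(n) = (n + 472)/(n + (n + n)) = (472 + n)/(n + 2*n) = (472 + n)/((3*n)) = (472 + n)*(1/(3*n)) = (472 + n)/(3*n))
(O(-16) - 2031)*(-62 - 3162) = ((1/3)*(472 - 16)/(-16) - 2031)*(-62 - 3162) = ((1/3)*(-1/16)*456 - 2031)*(-3224) = (-19/2 - 2031)*(-3224) = -4081/2*(-3224) = 6578572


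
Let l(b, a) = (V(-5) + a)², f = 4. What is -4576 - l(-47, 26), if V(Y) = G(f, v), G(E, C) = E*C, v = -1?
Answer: -5060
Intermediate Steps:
G(E, C) = C*E
V(Y) = -4 (V(Y) = -1*4 = -4)
l(b, a) = (-4 + a)²
-4576 - l(-47, 26) = -4576 - (-4 + 26)² = -4576 - 1*22² = -4576 - 1*484 = -4576 - 484 = -5060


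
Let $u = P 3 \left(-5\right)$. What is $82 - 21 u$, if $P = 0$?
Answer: $82$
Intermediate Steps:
$u = 0$ ($u = 0 \cdot 3 \left(-5\right) = 0 \left(-5\right) = 0$)
$82 - 21 u = 82 - 0 = 82 + 0 = 82$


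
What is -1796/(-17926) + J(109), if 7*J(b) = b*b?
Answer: 106495689/62741 ≈ 1697.4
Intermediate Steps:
J(b) = b²/7 (J(b) = (b*b)/7 = b²/7)
-1796/(-17926) + J(109) = -1796/(-17926) + (⅐)*109² = -1796*(-1/17926) + (⅐)*11881 = 898/8963 + 11881/7 = 106495689/62741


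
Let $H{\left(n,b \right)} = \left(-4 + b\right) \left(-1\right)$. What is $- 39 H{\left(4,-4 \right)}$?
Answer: $-312$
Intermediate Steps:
$H{\left(n,b \right)} = 4 - b$
$- 39 H{\left(4,-4 \right)} = - 39 \left(4 - -4\right) = - 39 \left(4 + 4\right) = \left(-39\right) 8 = -312$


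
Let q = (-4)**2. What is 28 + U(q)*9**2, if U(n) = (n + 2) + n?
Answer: 2782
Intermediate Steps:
q = 16
U(n) = 2 + 2*n (U(n) = (2 + n) + n = 2 + 2*n)
28 + U(q)*9**2 = 28 + (2 + 2*16)*9**2 = 28 + (2 + 32)*81 = 28 + 34*81 = 28 + 2754 = 2782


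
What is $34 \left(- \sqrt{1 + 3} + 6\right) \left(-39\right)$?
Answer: $-5304$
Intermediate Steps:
$34 \left(- \sqrt{1 + 3} + 6\right) \left(-39\right) = 34 \left(- \sqrt{4} + 6\right) \left(-39\right) = 34 \left(\left(-1\right) 2 + 6\right) \left(-39\right) = 34 \left(-2 + 6\right) \left(-39\right) = 34 \cdot 4 \left(-39\right) = 136 \left(-39\right) = -5304$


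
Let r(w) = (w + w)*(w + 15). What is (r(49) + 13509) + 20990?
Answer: 40771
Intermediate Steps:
r(w) = 2*w*(15 + w) (r(w) = (2*w)*(15 + w) = 2*w*(15 + w))
(r(49) + 13509) + 20990 = (2*49*(15 + 49) + 13509) + 20990 = (2*49*64 + 13509) + 20990 = (6272 + 13509) + 20990 = 19781 + 20990 = 40771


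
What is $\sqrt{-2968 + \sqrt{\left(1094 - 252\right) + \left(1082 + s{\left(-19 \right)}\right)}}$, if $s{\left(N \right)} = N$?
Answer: $\sqrt{-2968 + \sqrt{1905}} \approx 54.077 i$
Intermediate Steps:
$\sqrt{-2968 + \sqrt{\left(1094 - 252\right) + \left(1082 + s{\left(-19 \right)}\right)}} = \sqrt{-2968 + \sqrt{\left(1094 - 252\right) + \left(1082 - 19\right)}} = \sqrt{-2968 + \sqrt{842 + 1063}} = \sqrt{-2968 + \sqrt{1905}}$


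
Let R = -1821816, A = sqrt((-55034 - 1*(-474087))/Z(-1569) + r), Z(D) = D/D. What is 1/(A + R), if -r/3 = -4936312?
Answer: -1821816/3318998309867 - sqrt(15227989)/3318998309867 ≈ -5.5008e-7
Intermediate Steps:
Z(D) = 1
r = 14808936 (r = -3*(-4936312) = 14808936)
A = sqrt(15227989) (A = sqrt((-55034 - 1*(-474087))/1 + 14808936) = sqrt((-55034 + 474087)*1 + 14808936) = sqrt(419053*1 + 14808936) = sqrt(419053 + 14808936) = sqrt(15227989) ≈ 3902.3)
1/(A + R) = 1/(sqrt(15227989) - 1821816) = 1/(-1821816 + sqrt(15227989))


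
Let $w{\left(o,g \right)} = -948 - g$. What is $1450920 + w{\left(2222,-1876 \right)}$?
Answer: $1451848$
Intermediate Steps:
$1450920 + w{\left(2222,-1876 \right)} = 1450920 - -928 = 1450920 + \left(-948 + 1876\right) = 1450920 + 928 = 1451848$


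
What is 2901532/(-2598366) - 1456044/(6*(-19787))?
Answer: 286571628500/25706934021 ≈ 11.148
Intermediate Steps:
2901532/(-2598366) - 1456044/(6*(-19787)) = 2901532*(-1/2598366) - 1456044/(-118722) = -1450766/1299183 - 1456044*(-1/118722) = -1450766/1299183 + 242674/19787 = 286571628500/25706934021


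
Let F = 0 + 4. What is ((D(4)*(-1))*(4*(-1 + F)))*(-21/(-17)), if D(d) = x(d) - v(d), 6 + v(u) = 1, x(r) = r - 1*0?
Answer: -2268/17 ≈ -133.41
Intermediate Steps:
F = 4
x(r) = r (x(r) = r + 0 = r)
v(u) = -5 (v(u) = -6 + 1 = -5)
D(d) = 5 + d (D(d) = d - 1*(-5) = d + 5 = 5 + d)
((D(4)*(-1))*(4*(-1 + F)))*(-21/(-17)) = (((5 + 4)*(-1))*(4*(-1 + 4)))*(-21/(-17)) = ((9*(-1))*(4*3))*(-21*(-1/17)) = -9*12*(21/17) = -108*21/17 = -2268/17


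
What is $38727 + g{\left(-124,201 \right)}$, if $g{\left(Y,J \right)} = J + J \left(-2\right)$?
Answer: $38526$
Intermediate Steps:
$g{\left(Y,J \right)} = - J$ ($g{\left(Y,J \right)} = J - 2 J = - J$)
$38727 + g{\left(-124,201 \right)} = 38727 - 201 = 38526$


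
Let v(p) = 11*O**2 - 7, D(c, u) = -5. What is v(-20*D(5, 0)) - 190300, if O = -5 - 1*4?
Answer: -189416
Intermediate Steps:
O = -9 (O = -5 - 4 = -9)
v(p) = 884 (v(p) = 11*(-9)**2 - 7 = 11*81 - 7 = 891 - 7 = 884)
v(-20*D(5, 0)) - 190300 = 884 - 190300 = -189416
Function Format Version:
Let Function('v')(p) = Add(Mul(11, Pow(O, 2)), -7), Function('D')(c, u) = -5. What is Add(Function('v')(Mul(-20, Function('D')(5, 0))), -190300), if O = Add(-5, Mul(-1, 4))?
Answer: -189416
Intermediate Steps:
O = -9 (O = Add(-5, -4) = -9)
Function('v')(p) = 884 (Function('v')(p) = Add(Mul(11, Pow(-9, 2)), -7) = Add(Mul(11, 81), -7) = Add(891, -7) = 884)
Add(Function('v')(Mul(-20, Function('D')(5, 0))), -190300) = Add(884, -190300) = -189416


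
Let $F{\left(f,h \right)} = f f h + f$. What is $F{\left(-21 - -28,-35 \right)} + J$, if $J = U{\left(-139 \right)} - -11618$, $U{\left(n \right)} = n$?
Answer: $9771$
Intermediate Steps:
$F{\left(f,h \right)} = f + h f^{2}$ ($F{\left(f,h \right)} = f^{2} h + f = h f^{2} + f = f + h f^{2}$)
$J = 11479$ ($J = -139 - -11618 = -139 + 11618 = 11479$)
$F{\left(-21 - -28,-35 \right)} + J = \left(-21 - -28\right) \left(1 + \left(-21 - -28\right) \left(-35\right)\right) + 11479 = \left(-21 + 28\right) \left(1 + \left(-21 + 28\right) \left(-35\right)\right) + 11479 = 7 \left(1 + 7 \left(-35\right)\right) + 11479 = 7 \left(1 - 245\right) + 11479 = 7 \left(-244\right) + 11479 = -1708 + 11479 = 9771$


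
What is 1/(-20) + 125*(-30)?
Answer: -75001/20 ≈ -3750.1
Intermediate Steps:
1/(-20) + 125*(-30) = -1/20 - 3750 = -75001/20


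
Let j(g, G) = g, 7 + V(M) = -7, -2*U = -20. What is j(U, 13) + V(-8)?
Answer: -4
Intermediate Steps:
U = 10 (U = -½*(-20) = 10)
V(M) = -14 (V(M) = -7 - 7 = -14)
j(U, 13) + V(-8) = 10 - 14 = -4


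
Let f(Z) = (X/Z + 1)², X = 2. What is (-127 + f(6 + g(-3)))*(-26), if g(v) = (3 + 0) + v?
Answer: 29302/9 ≈ 3255.8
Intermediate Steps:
g(v) = 3 + v
f(Z) = (1 + 2/Z)² (f(Z) = (2/Z + 1)² = (1 + 2/Z)²)
(-127 + f(6 + g(-3)))*(-26) = (-127 + (2 + (6 + (3 - 3)))²/(6 + (3 - 3))²)*(-26) = (-127 + (2 + (6 + 0))²/(6 + 0)²)*(-26) = (-127 + (2 + 6)²/6²)*(-26) = (-127 + (1/36)*8²)*(-26) = (-127 + (1/36)*64)*(-26) = (-127 + 16/9)*(-26) = -1127/9*(-26) = 29302/9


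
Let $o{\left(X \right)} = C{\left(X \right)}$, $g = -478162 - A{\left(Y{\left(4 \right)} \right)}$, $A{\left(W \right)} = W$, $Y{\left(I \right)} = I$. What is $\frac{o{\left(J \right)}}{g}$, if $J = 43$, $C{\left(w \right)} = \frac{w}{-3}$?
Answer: $\frac{43}{1434498} \approx 2.9976 \cdot 10^{-5}$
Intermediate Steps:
$C{\left(w \right)} = - \frac{w}{3}$ ($C{\left(w \right)} = w \left(- \frac{1}{3}\right) = - \frac{w}{3}$)
$g = -478166$ ($g = -478162 - 4 = -478166$)
$o{\left(X \right)} = - \frac{X}{3}$
$\frac{o{\left(J \right)}}{g} = \frac{\left(- \frac{1}{3}\right) 43}{-478166} = \left(- \frac{43}{3}\right) \left(- \frac{1}{478166}\right) = \frac{43}{1434498}$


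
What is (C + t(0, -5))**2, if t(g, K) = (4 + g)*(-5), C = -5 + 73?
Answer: 2304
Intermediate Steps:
C = 68
t(g, K) = -20 - 5*g
(C + t(0, -5))**2 = (68 + (-20 - 5*0))**2 = (68 + (-20 + 0))**2 = (68 - 20)**2 = 48**2 = 2304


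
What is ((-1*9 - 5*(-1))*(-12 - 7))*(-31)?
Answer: -2356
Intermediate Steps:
((-1*9 - 5*(-1))*(-12 - 7))*(-31) = ((-9 + 5)*(-19))*(-31) = -4*(-19)*(-31) = 76*(-31) = -2356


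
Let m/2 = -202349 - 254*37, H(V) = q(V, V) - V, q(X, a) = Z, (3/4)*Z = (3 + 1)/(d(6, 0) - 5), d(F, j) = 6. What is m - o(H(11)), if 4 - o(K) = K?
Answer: -1270511/3 ≈ -4.2350e+5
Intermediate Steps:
Z = 16/3 (Z = 4*((3 + 1)/(6 - 5))/3 = 4*(4/1)/3 = 4*(4*1)/3 = (4/3)*4 = 16/3 ≈ 5.3333)
q(X, a) = 16/3
H(V) = 16/3 - V
o(K) = 4 - K
m = -423494 (m = 2*(-202349 - 254*37) = 2*(-202349 - 9398) = 2*(-211747) = -423494)
m - o(H(11)) = -423494 - (4 - (16/3 - 1*11)) = -423494 - (4 - (16/3 - 11)) = -423494 - (4 - 1*(-17/3)) = -423494 - (4 + 17/3) = -423494 - 1*29/3 = -423494 - 29/3 = -1270511/3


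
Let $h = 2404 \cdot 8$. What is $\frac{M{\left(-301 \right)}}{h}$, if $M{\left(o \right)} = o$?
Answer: $- \frac{301}{19232} \approx -0.015651$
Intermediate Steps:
$h = 19232$
$\frac{M{\left(-301 \right)}}{h} = - \frac{301}{19232}$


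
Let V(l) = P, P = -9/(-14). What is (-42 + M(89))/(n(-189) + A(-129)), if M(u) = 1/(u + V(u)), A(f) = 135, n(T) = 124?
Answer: -7528/46435 ≈ -0.16212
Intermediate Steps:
P = 9/14 (P = -9*(-1/14) = 9/14 ≈ 0.64286)
V(l) = 9/14
M(u) = 1/(9/14 + u) (M(u) = 1/(u + 9/14) = 1/(9/14 + u))
(-42 + M(89))/(n(-189) + A(-129)) = (-42 + 14/(9 + 14*89))/(124 + 135) = (-42 + 14/(9 + 1246))/259 = (-42 + 14/1255)*(1/259) = -52696/1255*1/259 = -7528/46435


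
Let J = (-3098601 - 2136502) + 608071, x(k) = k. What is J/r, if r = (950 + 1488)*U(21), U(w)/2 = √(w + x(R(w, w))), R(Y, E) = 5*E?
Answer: -192793*√14/8533 ≈ -84.538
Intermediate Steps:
U(w) = 2*√6*√w (U(w) = 2*√(w + 5*w) = 2*√(6*w) = 2*(√6*√w) = 2*√6*√w)
r = 14628*√14 (r = (950 + 1488)*(2*√6*√21) = 2438*(6*√14) = 14628*√14 ≈ 54733.)
J = -4627032 (J = -5235103 + 608071 = -4627032)
J/r = -4627032*√14/204792 = -192793*√14/8533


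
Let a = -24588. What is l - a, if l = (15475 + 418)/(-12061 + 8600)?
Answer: 85083175/3461 ≈ 24583.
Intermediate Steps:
l = -15893/3461 (l = 15893/(-3461) = 15893*(-1/3461) = -15893/3461 ≈ -4.5920)
l - a = -15893/3461 - 1*(-24588) = -15893/3461 + 24588 = 85083175/3461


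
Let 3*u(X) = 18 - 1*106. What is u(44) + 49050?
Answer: 147062/3 ≈ 49021.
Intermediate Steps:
u(X) = -88/3 (u(X) = (18 - 1*106)/3 = (18 - 106)/3 = (⅓)*(-88) = -88/3)
u(44) + 49050 = -88/3 + 49050 = 147062/3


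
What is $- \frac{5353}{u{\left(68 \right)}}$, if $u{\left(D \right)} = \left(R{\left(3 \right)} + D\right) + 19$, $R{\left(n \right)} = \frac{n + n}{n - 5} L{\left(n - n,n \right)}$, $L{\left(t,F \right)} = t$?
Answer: $- \frac{5353}{87} \approx -61.529$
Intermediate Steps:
$R{\left(n \right)} = 0$ ($R{\left(n \right)} = \frac{n + n}{n - 5} \left(n - n\right) = \frac{2 n}{-5 + n} 0 = 0$)
$u{\left(D \right)} = 19 + D$ ($u{\left(D \right)} = \left(0 + D\right) + 19 = D + 19 = 19 + D$)
$- \frac{5353}{u{\left(68 \right)}} = - \frac{5353}{19 + 68} = - \frac{5353}{87}$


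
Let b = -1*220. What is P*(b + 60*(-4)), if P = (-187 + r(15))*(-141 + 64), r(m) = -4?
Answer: -6765220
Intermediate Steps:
P = 14707 (P = (-187 - 4)*(-141 + 64) = -191*(-77) = 14707)
b = -220
P*(b + 60*(-4)) = 14707*(-220 + 60*(-4)) = 14707*(-220 - 240) = 14707*(-460) = -6765220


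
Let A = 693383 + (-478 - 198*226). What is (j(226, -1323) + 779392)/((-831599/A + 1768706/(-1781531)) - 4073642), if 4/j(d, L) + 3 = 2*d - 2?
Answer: -402287993799890143676/2102636624906756499675 ≈ -0.19133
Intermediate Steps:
j(d, L) = 4/(-5 + 2*d) (j(d, L) = 4/(-3 + (2*d - 2)) = 4/(-3 + (-2 + 2*d)) = 4/(-5 + 2*d))
A = 648157 (A = 693383 + (-478 - 44748) = 693383 - 45226 = 648157)
(j(226, -1323) + 779392)/((-831599/A + 1768706/(-1781531)) - 4073642) = (4/(-5 + 2*226) + 779392)/((-831599/648157 + 1768706/(-1781531)) - 4073642) = (4/(-5 + 452) + 779392)/((-831599*1/648157 + 1768706*(-1/1781531)) - 4073642) = (4/447 + 779392)/((-831599/648157 - 1768706/1781531) - 4073642) = (4*(1/447) + 779392)/(-2627918572911/1154711788367 - 4073642) = (4/447 + 779392)/(-4703885066905495525/1154711788367) = (348388228/447)*(-1154711788367/4703885066905495525) = -402287993799890143676/2102636624906756499675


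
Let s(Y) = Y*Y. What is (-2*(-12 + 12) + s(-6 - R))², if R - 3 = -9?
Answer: 0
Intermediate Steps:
R = -6 (R = 3 - 9 = -6)
s(Y) = Y²
(-2*(-12 + 12) + s(-6 - R))² = (-2*(-12 + 12) + (-6 - 1*(-6))²)² = (-2*0 + (-6 + 6)²)² = (0 + 0²)² = (0 + 0)² = 0² = 0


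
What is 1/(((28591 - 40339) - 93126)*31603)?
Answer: -1/3314333022 ≈ -3.0172e-10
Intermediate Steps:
1/(((28591 - 40339) - 93126)*31603) = (1/31603)/(-11748 - 93126) = (1/31603)/(-104874) = -1/104874*1/31603 = -1/3314333022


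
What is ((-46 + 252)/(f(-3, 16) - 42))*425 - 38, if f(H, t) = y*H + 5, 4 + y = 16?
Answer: -90324/73 ≈ -1237.3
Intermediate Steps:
y = 12 (y = -4 + 16 = 12)
f(H, t) = 5 + 12*H (f(H, t) = 12*H + 5 = 5 + 12*H)
((-46 + 252)/(f(-3, 16) - 42))*425 - 38 = ((-46 + 252)/((5 + 12*(-3)) - 42))*425 - 38 = (206/((5 - 36) - 42))*425 - 38 = (206/(-31 - 42))*425 - 38 = (206/(-73))*425 - 38 = (206*(-1/73))*425 - 38 = -206/73*425 - 38 = -87550/73 - 38 = -90324/73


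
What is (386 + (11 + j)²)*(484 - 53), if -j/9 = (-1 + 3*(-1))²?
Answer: 7790325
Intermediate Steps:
j = -144 (j = -9*(-1 + 3*(-1))² = -9*(-1 - 3)² = -9*(-4)² = -9*16 = -144)
(386 + (11 + j)²)*(484 - 53) = (386 + (11 - 144)²)*(484 - 53) = (386 + (-133)²)*431 = (386 + 17689)*431 = 18075*431 = 7790325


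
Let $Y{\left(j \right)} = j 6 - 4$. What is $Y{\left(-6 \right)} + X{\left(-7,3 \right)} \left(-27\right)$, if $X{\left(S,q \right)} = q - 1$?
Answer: $-94$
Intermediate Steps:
$X{\left(S,q \right)} = -1 + q$
$Y{\left(j \right)} = -4 + 6 j$ ($Y{\left(j \right)} = 6 j - 4 = -4 + 6 j$)
$Y{\left(-6 \right)} + X{\left(-7,3 \right)} \left(-27\right) = \left(-4 + 6 \left(-6\right)\right) + \left(-1 + 3\right) \left(-27\right) = \left(-4 - 36\right) + 2 \left(-27\right) = -40 - 54 = -94$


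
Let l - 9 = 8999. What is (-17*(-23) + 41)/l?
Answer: 27/563 ≈ 0.047957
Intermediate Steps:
l = 9008 (l = 9 + 8999 = 9008)
(-17*(-23) + 41)/l = (-17*(-23) + 41)/9008 = (391 + 41)*(1/9008) = 432*(1/9008) = 27/563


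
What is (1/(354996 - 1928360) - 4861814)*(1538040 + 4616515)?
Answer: -47078672233348612835/1573364 ≈ -2.9922e+13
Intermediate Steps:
(1/(354996 - 1928360) - 4861814)*(1538040 + 4616515) = (1/(-1573364) - 4861814)*6154555 = (-1/1573364 - 4861814)*6154555 = -7649403122297/1573364*6154555 = -47078672233348612835/1573364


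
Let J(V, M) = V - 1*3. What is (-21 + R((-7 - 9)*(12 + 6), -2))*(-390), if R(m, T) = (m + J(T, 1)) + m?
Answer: 234780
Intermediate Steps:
J(V, M) = -3 + V (J(V, M) = V - 3 = -3 + V)
R(m, T) = -3 + T + 2*m (R(m, T) = (m + (-3 + T)) + m = (-3 + T + m) + m = -3 + T + 2*m)
(-21 + R((-7 - 9)*(12 + 6), -2))*(-390) = (-21 + (-3 - 2 + 2*((-7 - 9)*(12 + 6))))*(-390) = (-21 + (-3 - 2 + 2*(-16*18)))*(-390) = (-21 + (-3 - 2 + 2*(-288)))*(-390) = (-21 + (-3 - 2 - 576))*(-390) = (-21 - 581)*(-390) = -602*(-390) = 234780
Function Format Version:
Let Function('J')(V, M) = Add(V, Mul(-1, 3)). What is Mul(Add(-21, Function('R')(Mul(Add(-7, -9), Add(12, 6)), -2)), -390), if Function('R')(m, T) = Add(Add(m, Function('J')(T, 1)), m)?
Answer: 234780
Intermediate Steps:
Function('J')(V, M) = Add(-3, V) (Function('J')(V, M) = Add(V, -3) = Add(-3, V))
Function('R')(m, T) = Add(-3, T, Mul(2, m)) (Function('R')(m, T) = Add(Add(m, Add(-3, T)), m) = Add(Add(-3, T, m), m) = Add(-3, T, Mul(2, m)))
Mul(Add(-21, Function('R')(Mul(Add(-7, -9), Add(12, 6)), -2)), -390) = Mul(Add(-21, Add(-3, -2, Mul(2, Mul(Add(-7, -9), Add(12, 6))))), -390) = Mul(Add(-21, Add(-3, -2, Mul(2, Mul(-16, 18)))), -390) = Mul(Add(-21, Add(-3, -2, Mul(2, -288))), -390) = Mul(Add(-21, Add(-3, -2, -576)), -390) = Mul(Add(-21, -581), -390) = Mul(-602, -390) = 234780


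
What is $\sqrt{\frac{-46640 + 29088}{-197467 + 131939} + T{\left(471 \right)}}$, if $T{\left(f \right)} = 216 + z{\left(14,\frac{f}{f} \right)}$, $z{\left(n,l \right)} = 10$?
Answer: $\frac{4 \sqrt{948804485}}{8191} \approx 15.042$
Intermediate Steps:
$T{\left(f \right)} = 226$ ($T{\left(f \right)} = 216 + 10 = 226$)
$\sqrt{\frac{-46640 + 29088}{-197467 + 131939} + T{\left(471 \right)}} = \sqrt{\frac{-46640 + 29088}{-197467 + 131939} + 226} = \sqrt{- \frac{17552}{-65528} + 226} = \sqrt{\left(-17552\right) \left(- \frac{1}{65528}\right) + 226} = \sqrt{\frac{2194}{8191} + 226} = \sqrt{\frac{1853360}{8191}} = \frac{4 \sqrt{948804485}}{8191}$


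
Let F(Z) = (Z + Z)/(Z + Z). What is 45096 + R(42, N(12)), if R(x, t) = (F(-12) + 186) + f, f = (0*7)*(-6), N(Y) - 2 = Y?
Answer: 45283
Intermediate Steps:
N(Y) = 2 + Y
f = 0 (f = 0*(-6) = 0)
F(Z) = 1 (F(Z) = (2*Z)/((2*Z)) = (2*Z)*(1/(2*Z)) = 1)
R(x, t) = 187 (R(x, t) = (1 + 186) + 0 = 187 + 0 = 187)
45096 + R(42, N(12)) = 45096 + 187 = 45283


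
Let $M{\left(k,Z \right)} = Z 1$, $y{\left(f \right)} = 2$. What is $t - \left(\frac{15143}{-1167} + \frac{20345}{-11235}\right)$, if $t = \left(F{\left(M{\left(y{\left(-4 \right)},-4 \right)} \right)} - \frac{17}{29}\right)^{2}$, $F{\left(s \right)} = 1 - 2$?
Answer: $\frac{4239813632}{245034601} \approx 17.303$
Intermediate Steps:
$M{\left(k,Z \right)} = Z$
$F{\left(s \right)} = -1$ ($F{\left(s \right)} = 1 - 2 = -1$)
$t = \frac{2116}{841}$ ($t = \left(-1 - \frac{17}{29}\right)^{2} = \left(- \frac{46}{29}\right)^{2} = \frac{2116}{841} \approx 2.5161$)
$t - \left(\frac{15143}{-1167} + \frac{20345}{-11235}\right) = \frac{2116}{841} - \left(\frac{15143}{-1167} + \frac{20345}{-11235}\right) = \frac{2116}{841} - \left(15143 \left(- \frac{1}{1167}\right) + 20345 \left(- \frac{1}{11235}\right)\right) = \frac{2116}{841} - \left(- \frac{15143}{1167} - \frac{4069}{2247}\right) = \frac{2116}{841} - - \frac{4308316}{291361} = \frac{2116}{841} + \frac{4308316}{291361} = \frac{4239813632}{245034601}$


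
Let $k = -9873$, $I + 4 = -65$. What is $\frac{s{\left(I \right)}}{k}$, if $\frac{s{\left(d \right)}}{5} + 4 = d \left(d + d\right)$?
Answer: $- \frac{47590}{9873} \approx -4.8202$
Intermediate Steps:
$I = -69$ ($I = -4 - 65 = -69$)
$s{\left(d \right)} = -20 + 10 d^{2}$ ($s{\left(d \right)} = -20 + 5 d \left(d + d\right) = -20 + 5 d 2 d = -20 + 5 \cdot 2 d^{2} = -20 + 10 d^{2}$)
$\frac{s{\left(I \right)}}{k} = \frac{-20 + 10 \left(-69\right)^{2}}{-9873} = \left(-20 + 10 \cdot 4761\right) \left(- \frac{1}{9873}\right) = \left(-20 + 47610\right) \left(- \frac{1}{9873}\right) = 47590 \left(- \frac{1}{9873}\right) = - \frac{47590}{9873}$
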